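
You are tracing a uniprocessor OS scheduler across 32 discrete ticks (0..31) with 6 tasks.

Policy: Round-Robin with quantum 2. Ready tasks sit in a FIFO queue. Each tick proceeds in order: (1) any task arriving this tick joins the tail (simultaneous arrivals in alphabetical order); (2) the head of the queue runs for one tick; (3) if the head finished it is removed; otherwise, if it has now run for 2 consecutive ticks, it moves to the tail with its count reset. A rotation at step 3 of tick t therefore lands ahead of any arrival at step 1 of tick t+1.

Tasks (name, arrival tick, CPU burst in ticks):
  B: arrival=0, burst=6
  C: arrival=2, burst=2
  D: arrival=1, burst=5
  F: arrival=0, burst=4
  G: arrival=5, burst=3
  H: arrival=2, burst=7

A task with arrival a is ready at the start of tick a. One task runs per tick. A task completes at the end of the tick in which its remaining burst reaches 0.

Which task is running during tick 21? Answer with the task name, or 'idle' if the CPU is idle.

t=0: queue=[B,F] q_used=0 → run B
t=1: queue=[B,F,D] q_used=1 → run B
t=2: queue=[F,D,B,C,H] q_used=0 → run F
t=3: queue=[F,D,B,C,H] q_used=1 → run F
t=4: queue=[D,B,C,H,F] q_used=0 → run D
t=5: queue=[D,B,C,H,F,G] q_used=1 → run D
t=6: queue=[B,C,H,F,G,D] q_used=0 → run B
t=7: queue=[B,C,H,F,G,D] q_used=1 → run B
t=8: queue=[C,H,F,G,D,B] q_used=0 → run C
t=9: queue=[C,H,F,G,D,B] q_used=1 → run C
t=10: queue=[H,F,G,D,B] q_used=0 → run H
t=11: queue=[H,F,G,D,B] q_used=1 → run H
t=12: queue=[F,G,D,B,H] q_used=0 → run F
t=13: queue=[F,G,D,B,H] q_used=1 → run F
t=14: queue=[G,D,B,H] q_used=0 → run G
t=15: queue=[G,D,B,H] q_used=1 → run G
t=16: queue=[D,B,H,G] q_used=0 → run D
t=17: queue=[D,B,H,G] q_used=1 → run D
t=18: queue=[B,H,G,D] q_used=0 → run B
t=19: queue=[B,H,G,D] q_used=1 → run B
t=20: queue=[H,G,D] q_used=0 → run H
t=21: queue=[H,G,D] q_used=1 → run H
t=22: queue=[G,D,H] q_used=0 → run G
t=23: queue=[D,H] q_used=0 → run D
t=24: queue=[H] q_used=0 → run H
t=25: queue=[H] q_used=1 → run H
t=26: queue=[H] q_used=0 → run H
t=27: (idle)
t=28: (idle)
t=29: (idle)
t=30: (idle)
t=31: (idle)

running at tick 21 = H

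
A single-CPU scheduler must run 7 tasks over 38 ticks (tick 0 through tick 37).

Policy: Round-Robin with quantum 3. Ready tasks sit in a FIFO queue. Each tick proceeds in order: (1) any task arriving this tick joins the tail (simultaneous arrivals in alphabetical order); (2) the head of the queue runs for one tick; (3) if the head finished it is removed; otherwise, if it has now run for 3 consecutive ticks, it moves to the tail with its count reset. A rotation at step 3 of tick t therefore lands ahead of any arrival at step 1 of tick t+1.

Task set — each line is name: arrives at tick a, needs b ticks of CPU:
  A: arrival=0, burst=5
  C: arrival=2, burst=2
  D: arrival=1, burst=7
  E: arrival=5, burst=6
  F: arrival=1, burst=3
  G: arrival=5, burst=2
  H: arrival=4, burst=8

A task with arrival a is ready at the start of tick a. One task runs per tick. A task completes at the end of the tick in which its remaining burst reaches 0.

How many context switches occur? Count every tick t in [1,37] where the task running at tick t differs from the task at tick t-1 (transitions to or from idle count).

context switches = 13

t=0: queue=[A] q_used=0 → run A
t=1: queue=[A,D,F] q_used=1 → run A
t=2: queue=[A,D,F,C] q_used=2 → run A
t=3: queue=[D,F,C,A] q_used=0 → run D
t=4: queue=[D,F,C,A,H] q_used=1 → run D
t=5: queue=[D,F,C,A,H,E,G] q_used=2 → run D
t=6: queue=[F,C,A,H,E,G,D] q_used=0 → run F
t=7: queue=[F,C,A,H,E,G,D] q_used=1 → run F
t=8: queue=[F,C,A,H,E,G,D] q_used=2 → run F
t=9: queue=[C,A,H,E,G,D] q_used=0 → run C
t=10: queue=[C,A,H,E,G,D] q_used=1 → run C
t=11: queue=[A,H,E,G,D] q_used=0 → run A
t=12: queue=[A,H,E,G,D] q_used=1 → run A
t=13: queue=[H,E,G,D] q_used=0 → run H
t=14: queue=[H,E,G,D] q_used=1 → run H
t=15: queue=[H,E,G,D] q_used=2 → run H
t=16: queue=[E,G,D,H] q_used=0 → run E
t=17: queue=[E,G,D,H] q_used=1 → run E
t=18: queue=[E,G,D,H] q_used=2 → run E
t=19: queue=[G,D,H,E] q_used=0 → run G
t=20: queue=[G,D,H,E] q_used=1 → run G
t=21: queue=[D,H,E] q_used=0 → run D
t=22: queue=[D,H,E] q_used=1 → run D
t=23: queue=[D,H,E] q_used=2 → run D
t=24: queue=[H,E,D] q_used=0 → run H
t=25: queue=[H,E,D] q_used=1 → run H
t=26: queue=[H,E,D] q_used=2 → run H
t=27: queue=[E,D,H] q_used=0 → run E
t=28: queue=[E,D,H] q_used=1 → run E
t=29: queue=[E,D,H] q_used=2 → run E
t=30: queue=[D,H] q_used=0 → run D
t=31: queue=[H] q_used=0 → run H
t=32: queue=[H] q_used=1 → run H
t=33: (idle)
t=34: (idle)
t=35: (idle)
t=36: (idle)
t=37: (idle)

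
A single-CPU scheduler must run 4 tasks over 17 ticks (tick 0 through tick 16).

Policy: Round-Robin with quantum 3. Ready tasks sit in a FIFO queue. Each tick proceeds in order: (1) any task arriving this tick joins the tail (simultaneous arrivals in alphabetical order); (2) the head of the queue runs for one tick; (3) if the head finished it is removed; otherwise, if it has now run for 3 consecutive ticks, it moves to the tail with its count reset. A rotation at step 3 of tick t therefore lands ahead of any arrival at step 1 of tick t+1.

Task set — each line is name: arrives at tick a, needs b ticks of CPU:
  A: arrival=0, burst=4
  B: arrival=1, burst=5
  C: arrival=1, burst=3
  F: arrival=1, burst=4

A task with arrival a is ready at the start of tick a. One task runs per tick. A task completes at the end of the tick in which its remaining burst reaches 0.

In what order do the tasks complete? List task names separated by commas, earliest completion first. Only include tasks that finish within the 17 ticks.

completion order = C, A, B, F

t=0: queue=[A] q_used=0 → run A
t=1: queue=[A,B,C,F] q_used=1 → run A
t=2: queue=[A,B,C,F] q_used=2 → run A
t=3: queue=[B,C,F,A] q_used=0 → run B
t=4: queue=[B,C,F,A] q_used=1 → run B
t=5: queue=[B,C,F,A] q_used=2 → run B
t=6: queue=[C,F,A,B] q_used=0 → run C
t=7: queue=[C,F,A,B] q_used=1 → run C
t=8: queue=[C,F,A,B] q_used=2 → run C
t=9: queue=[F,A,B] q_used=0 → run F
t=10: queue=[F,A,B] q_used=1 → run F
t=11: queue=[F,A,B] q_used=2 → run F
t=12: queue=[A,B,F] q_used=0 → run A
t=13: queue=[B,F] q_used=0 → run B
t=14: queue=[B,F] q_used=1 → run B
t=15: queue=[F] q_used=0 → run F
t=16: (idle)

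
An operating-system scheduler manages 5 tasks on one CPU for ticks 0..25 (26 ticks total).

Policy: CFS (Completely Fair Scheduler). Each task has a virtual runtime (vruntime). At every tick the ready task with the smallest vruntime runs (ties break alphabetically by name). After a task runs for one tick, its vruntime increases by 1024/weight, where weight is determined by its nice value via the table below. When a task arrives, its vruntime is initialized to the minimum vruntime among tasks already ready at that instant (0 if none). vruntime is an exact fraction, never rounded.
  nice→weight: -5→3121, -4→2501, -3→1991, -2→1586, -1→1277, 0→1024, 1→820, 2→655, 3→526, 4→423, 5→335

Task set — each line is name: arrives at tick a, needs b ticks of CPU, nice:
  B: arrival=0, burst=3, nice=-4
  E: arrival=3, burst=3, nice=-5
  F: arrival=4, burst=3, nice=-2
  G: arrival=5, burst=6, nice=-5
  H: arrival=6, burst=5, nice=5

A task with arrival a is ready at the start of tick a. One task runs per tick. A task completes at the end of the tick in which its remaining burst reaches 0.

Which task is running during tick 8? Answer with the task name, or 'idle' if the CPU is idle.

t=0: vr[B=0] → run B
t=1: vr[B=1024/2501] → run B
t=2: vr[B=2048/2501] → run B
t=3: vr[E=0] → run E
t=4: vr[E=1024/3121 F=1024/3121] → run E
t=5: vr[E=2048/3121 F=1024/3121 G=1024/3121] → run F
t=6: vr[E=2048/3121 F=2409984/2474953 G=1024/3121 H=1024/3121] → run G
t=7: vr[E=2048/3121 F=2409984/2474953 G=2048/3121 H=1024/3121] → run H
t=8: vr[E=2048/3121 F=2409984/2474953 G=2048/3121 H=3538944/1045535] → run E
t=9: vr[F=2409984/2474953 G=2048/3121 H=3538944/1045535] → run G
t=10: vr[F=2409984/2474953 G=3072/3121 H=3538944/1045535] → run F
t=11: vr[F=4007936/2474953 G=3072/3121 H=3538944/1045535] → run G
t=12: vr[F=4007936/2474953 G=4096/3121 H=3538944/1045535] → run G
t=13: vr[F=4007936/2474953 G=5120/3121 H=3538944/1045535] → run F
t=14: vr[G=5120/3121 H=3538944/1045535] → run G
t=15: vr[G=6144/3121 H=3538944/1045535] → run G
t=16: vr[H=3538944/1045535] → run H
t=17: vr[H=6734848/1045535] → run H
t=18: vr[H=9930752/1045535] → run H
t=19: vr[H=13126656/1045535] → run H
t=20: (idle)
t=21: (idle)
t=22: (idle)
t=23: (idle)
t=24: (idle)
t=25: (idle)

running at tick 8 = E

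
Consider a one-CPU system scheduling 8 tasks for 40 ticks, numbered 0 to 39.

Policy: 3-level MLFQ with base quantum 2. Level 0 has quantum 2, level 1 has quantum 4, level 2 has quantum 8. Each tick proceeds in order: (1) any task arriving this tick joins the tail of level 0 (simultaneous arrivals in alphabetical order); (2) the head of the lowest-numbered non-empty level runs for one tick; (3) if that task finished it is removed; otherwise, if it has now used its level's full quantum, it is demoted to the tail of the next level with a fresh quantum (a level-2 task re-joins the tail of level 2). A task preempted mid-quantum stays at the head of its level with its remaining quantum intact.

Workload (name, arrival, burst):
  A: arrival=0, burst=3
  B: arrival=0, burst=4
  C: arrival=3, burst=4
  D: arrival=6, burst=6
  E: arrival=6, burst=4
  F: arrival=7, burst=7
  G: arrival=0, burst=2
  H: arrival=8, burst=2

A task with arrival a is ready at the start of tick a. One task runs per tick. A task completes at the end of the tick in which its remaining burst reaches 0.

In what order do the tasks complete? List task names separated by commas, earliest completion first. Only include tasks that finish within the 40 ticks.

completion order = G, H, A, B, C, D, E, F

t=0: L0/L1/L2 = ABG/-/- → run A
t=1: L0/L1/L2 = ABG/-/- → run A
t=2: L0/L1/L2 = BG/A/- → run B
t=3: L0/L1/L2 = BGC/A/- → run B
t=4: L0/L1/L2 = GC/AB/- → run G
t=5: L0/L1/L2 = GC/AB/- → run G
t=6: L0/L1/L2 = CDE/AB/- → run C
t=7: L0/L1/L2 = CDEF/AB/- → run C
t=8: L0/L1/L2 = DEFH/ABC/- → run D
t=9: L0/L1/L2 = DEFH/ABC/- → run D
t=10: L0/L1/L2 = EFH/ABCD/- → run E
t=11: L0/L1/L2 = EFH/ABCD/- → run E
t=12: L0/L1/L2 = FH/ABCDE/- → run F
t=13: L0/L1/L2 = FH/ABCDE/- → run F
t=14: L0/L1/L2 = H/ABCDEF/- → run H
t=15: L0/L1/L2 = H/ABCDEF/- → run H
t=16: L0/L1/L2 = -/ABCDEF/- → run A
t=17: L0/L1/L2 = -/BCDEF/- → run B
t=18: L0/L1/L2 = -/BCDEF/- → run B
t=19: L0/L1/L2 = -/CDEF/- → run C
t=20: L0/L1/L2 = -/CDEF/- → run C
t=21: L0/L1/L2 = -/DEF/- → run D
t=22: L0/L1/L2 = -/DEF/- → run D
t=23: L0/L1/L2 = -/DEF/- → run D
t=24: L0/L1/L2 = -/DEF/- → run D
t=25: L0/L1/L2 = -/EF/- → run E
t=26: L0/L1/L2 = -/EF/- → run E
t=27: L0/L1/L2 = -/F/- → run F
t=28: L0/L1/L2 = -/F/- → run F
t=29: L0/L1/L2 = -/F/- → run F
t=30: L0/L1/L2 = -/F/- → run F
t=31: L0/L1/L2 = -/-/F → run F
t=32: (idle)
t=33: (idle)
t=34: (idle)
t=35: (idle)
t=36: (idle)
t=37: (idle)
t=38: (idle)
t=39: (idle)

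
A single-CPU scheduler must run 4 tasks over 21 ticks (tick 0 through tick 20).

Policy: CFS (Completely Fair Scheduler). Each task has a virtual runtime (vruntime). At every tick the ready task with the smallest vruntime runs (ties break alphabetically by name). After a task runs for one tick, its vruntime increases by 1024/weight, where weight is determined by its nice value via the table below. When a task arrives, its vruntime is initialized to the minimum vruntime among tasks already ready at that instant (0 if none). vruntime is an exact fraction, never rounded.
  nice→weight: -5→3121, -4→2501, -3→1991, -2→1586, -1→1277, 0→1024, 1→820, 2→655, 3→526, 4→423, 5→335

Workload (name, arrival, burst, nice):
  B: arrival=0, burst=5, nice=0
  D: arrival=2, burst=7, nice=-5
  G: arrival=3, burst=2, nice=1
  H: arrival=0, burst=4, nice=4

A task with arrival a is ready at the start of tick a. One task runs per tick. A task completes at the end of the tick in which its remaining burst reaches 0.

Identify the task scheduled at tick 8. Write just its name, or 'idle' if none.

running at tick 8 = B

t=0: vr[B=0 H=0] → run B
t=1: vr[B=1 H=0] → run H
t=2: vr[B=1 D=1 H=1024/423] → run B
t=3: vr[B=2 D=1 G=1 H=1024/423] → run D
t=4: vr[B=2 D=4145/3121 G=1 H=1024/423] → run G
t=5: vr[B=2 D=4145/3121 G=461/205 H=1024/423] → run D
t=6: vr[B=2 D=5169/3121 G=461/205 H=1024/423] → run D
t=7: vr[B=2 D=6193/3121 G=461/205 H=1024/423] → run D
t=8: vr[B=2 D=7217/3121 G=461/205 H=1024/423] → run B
t=9: vr[B=3 D=7217/3121 G=461/205 H=1024/423] → run G
t=10: vr[B=3 D=7217/3121 H=1024/423] → run D
t=11: vr[B=3 D=8241/3121 H=1024/423] → run H
t=12: vr[B=3 D=8241/3121 H=2048/423] → run D
t=13: vr[B=3 D=9265/3121 H=2048/423] → run D
t=14: vr[B=3 H=2048/423] → run B
t=15: vr[B=4 H=2048/423] → run B
t=16: vr[H=2048/423] → run H
t=17: vr[H=1024/141] → run H
t=18: (idle)
t=19: (idle)
t=20: (idle)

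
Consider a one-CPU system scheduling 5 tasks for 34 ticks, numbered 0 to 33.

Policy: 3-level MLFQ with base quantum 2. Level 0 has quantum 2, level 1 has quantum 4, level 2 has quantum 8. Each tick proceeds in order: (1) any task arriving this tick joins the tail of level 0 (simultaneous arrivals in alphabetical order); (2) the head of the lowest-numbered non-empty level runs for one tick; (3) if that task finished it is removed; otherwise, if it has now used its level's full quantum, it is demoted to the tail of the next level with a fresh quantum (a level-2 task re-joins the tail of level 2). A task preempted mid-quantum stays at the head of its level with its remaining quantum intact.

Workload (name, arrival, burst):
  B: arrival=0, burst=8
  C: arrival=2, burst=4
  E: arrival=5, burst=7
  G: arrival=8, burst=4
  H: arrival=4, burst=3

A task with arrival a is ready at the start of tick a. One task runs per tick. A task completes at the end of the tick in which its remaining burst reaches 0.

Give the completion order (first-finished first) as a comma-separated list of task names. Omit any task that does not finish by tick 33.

completion order = C, H, G, B, E

t=0: L0/L1/L2 = B/-/- → run B
t=1: L0/L1/L2 = B/-/- → run B
t=2: L0/L1/L2 = C/B/- → run C
t=3: L0/L1/L2 = C/B/- → run C
t=4: L0/L1/L2 = H/BC/- → run H
t=5: L0/L1/L2 = HE/BC/- → run H
t=6: L0/L1/L2 = E/BCH/- → run E
t=7: L0/L1/L2 = E/BCH/- → run E
t=8: L0/L1/L2 = G/BCHE/- → run G
t=9: L0/L1/L2 = G/BCHE/- → run G
t=10: L0/L1/L2 = -/BCHEG/- → run B
t=11: L0/L1/L2 = -/BCHEG/- → run B
t=12: L0/L1/L2 = -/BCHEG/- → run B
t=13: L0/L1/L2 = -/BCHEG/- → run B
t=14: L0/L1/L2 = -/CHEG/B → run C
t=15: L0/L1/L2 = -/CHEG/B → run C
t=16: L0/L1/L2 = -/HEG/B → run H
t=17: L0/L1/L2 = -/EG/B → run E
t=18: L0/L1/L2 = -/EG/B → run E
t=19: L0/L1/L2 = -/EG/B → run E
t=20: L0/L1/L2 = -/EG/B → run E
t=21: L0/L1/L2 = -/G/BE → run G
t=22: L0/L1/L2 = -/G/BE → run G
t=23: L0/L1/L2 = -/-/BE → run B
t=24: L0/L1/L2 = -/-/BE → run B
t=25: L0/L1/L2 = -/-/E → run E
t=26: (idle)
t=27: (idle)
t=28: (idle)
t=29: (idle)
t=30: (idle)
t=31: (idle)
t=32: (idle)
t=33: (idle)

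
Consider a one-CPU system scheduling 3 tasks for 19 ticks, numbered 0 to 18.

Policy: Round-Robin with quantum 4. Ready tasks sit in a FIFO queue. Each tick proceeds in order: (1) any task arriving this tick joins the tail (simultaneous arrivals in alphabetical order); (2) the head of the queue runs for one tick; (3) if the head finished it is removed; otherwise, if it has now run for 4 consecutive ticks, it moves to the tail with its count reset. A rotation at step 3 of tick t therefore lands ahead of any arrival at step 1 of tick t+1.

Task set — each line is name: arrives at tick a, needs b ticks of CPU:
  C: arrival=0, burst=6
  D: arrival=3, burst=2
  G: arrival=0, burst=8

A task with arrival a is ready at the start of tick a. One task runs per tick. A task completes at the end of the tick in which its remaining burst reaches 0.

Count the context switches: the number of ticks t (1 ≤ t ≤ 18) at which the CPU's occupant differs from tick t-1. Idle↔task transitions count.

context switches = 5

t=0: queue=[C,G] q_used=0 → run C
t=1: queue=[C,G] q_used=1 → run C
t=2: queue=[C,G] q_used=2 → run C
t=3: queue=[C,G,D] q_used=3 → run C
t=4: queue=[G,D,C] q_used=0 → run G
t=5: queue=[G,D,C] q_used=1 → run G
t=6: queue=[G,D,C] q_used=2 → run G
t=7: queue=[G,D,C] q_used=3 → run G
t=8: queue=[D,C,G] q_used=0 → run D
t=9: queue=[D,C,G] q_used=1 → run D
t=10: queue=[C,G] q_used=0 → run C
t=11: queue=[C,G] q_used=1 → run C
t=12: queue=[G] q_used=0 → run G
t=13: queue=[G] q_used=1 → run G
t=14: queue=[G] q_used=2 → run G
t=15: queue=[G] q_used=3 → run G
t=16: (idle)
t=17: (idle)
t=18: (idle)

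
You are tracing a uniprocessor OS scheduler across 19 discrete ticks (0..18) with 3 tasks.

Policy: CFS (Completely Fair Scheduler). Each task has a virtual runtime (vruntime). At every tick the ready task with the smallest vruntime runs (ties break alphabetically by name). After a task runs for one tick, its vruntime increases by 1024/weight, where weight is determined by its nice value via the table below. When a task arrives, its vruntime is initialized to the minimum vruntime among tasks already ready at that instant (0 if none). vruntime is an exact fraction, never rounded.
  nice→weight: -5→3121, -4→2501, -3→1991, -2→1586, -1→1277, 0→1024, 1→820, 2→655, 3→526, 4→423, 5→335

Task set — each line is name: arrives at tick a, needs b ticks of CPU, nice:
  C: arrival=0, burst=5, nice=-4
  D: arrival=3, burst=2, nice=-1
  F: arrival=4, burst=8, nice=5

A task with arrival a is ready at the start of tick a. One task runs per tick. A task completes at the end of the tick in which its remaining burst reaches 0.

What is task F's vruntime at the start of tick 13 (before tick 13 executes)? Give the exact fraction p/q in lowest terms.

t=0: vr[C=0] → run C
t=1: vr[C=1024/2501] → run C
t=2: vr[C=2048/2501] → run C
t=3: vr[C=3072/2501 D=3072/2501] → run C
t=4: vr[C=4096/2501 D=3072/2501 F=3072/2501] → run D
t=5: vr[C=4096/2501 D=6483968/3193777 F=3072/2501] → run F
t=6: vr[C=4096/2501 D=6483968/3193777 F=3590144/837835] → run C
t=7: vr[D=6483968/3193777 F=3590144/837835] → run D
t=8: vr[F=3590144/837835] → run F
t=9: vr[F=6151168/837835] → run F
t=10: vr[F=8712192/837835] → run F
t=11: vr[F=11273216/837835] → run F
t=12: vr[F=2766848/167567] → run F
t=13: vr[F=16395264/837835] → run F
t=14: vr[F=18956288/837835] → run F
t=15: (idle)
t=16: (idle)
t=17: (idle)
t=18: (idle)

vruntime(F, start of tick 13) = 16395264/837835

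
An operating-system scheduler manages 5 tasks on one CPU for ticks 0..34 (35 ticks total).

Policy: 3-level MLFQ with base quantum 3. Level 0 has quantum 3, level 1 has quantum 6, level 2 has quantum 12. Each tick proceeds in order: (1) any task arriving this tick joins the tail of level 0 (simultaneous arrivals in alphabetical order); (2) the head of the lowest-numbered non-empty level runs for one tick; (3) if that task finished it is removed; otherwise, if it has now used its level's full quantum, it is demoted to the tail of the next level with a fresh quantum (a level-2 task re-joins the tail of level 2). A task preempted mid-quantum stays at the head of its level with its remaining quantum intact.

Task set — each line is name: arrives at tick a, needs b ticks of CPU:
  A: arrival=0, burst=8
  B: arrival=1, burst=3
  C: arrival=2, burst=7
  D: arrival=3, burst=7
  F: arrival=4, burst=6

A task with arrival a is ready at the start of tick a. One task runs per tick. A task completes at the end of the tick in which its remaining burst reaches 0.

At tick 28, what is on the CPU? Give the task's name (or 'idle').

running at tick 28 = F

t=0: L0/L1/L2 = A/-/- → run A
t=1: L0/L1/L2 = AB/-/- → run A
t=2: L0/L1/L2 = ABC/-/- → run A
t=3: L0/L1/L2 = BCD/A/- → run B
t=4: L0/L1/L2 = BCDF/A/- → run B
t=5: L0/L1/L2 = BCDF/A/- → run B
t=6: L0/L1/L2 = CDF/A/- → run C
t=7: L0/L1/L2 = CDF/A/- → run C
t=8: L0/L1/L2 = CDF/A/- → run C
t=9: L0/L1/L2 = DF/AC/- → run D
t=10: L0/L1/L2 = DF/AC/- → run D
t=11: L0/L1/L2 = DF/AC/- → run D
t=12: L0/L1/L2 = F/ACD/- → run F
t=13: L0/L1/L2 = F/ACD/- → run F
t=14: L0/L1/L2 = F/ACD/- → run F
t=15: L0/L1/L2 = -/ACDF/- → run A
t=16: L0/L1/L2 = -/ACDF/- → run A
t=17: L0/L1/L2 = -/ACDF/- → run A
t=18: L0/L1/L2 = -/ACDF/- → run A
t=19: L0/L1/L2 = -/ACDF/- → run A
t=20: L0/L1/L2 = -/CDF/- → run C
t=21: L0/L1/L2 = -/CDF/- → run C
t=22: L0/L1/L2 = -/CDF/- → run C
t=23: L0/L1/L2 = -/CDF/- → run C
t=24: L0/L1/L2 = -/DF/- → run D
t=25: L0/L1/L2 = -/DF/- → run D
t=26: L0/L1/L2 = -/DF/- → run D
t=27: L0/L1/L2 = -/DF/- → run D
t=28: L0/L1/L2 = -/F/- → run F
t=29: L0/L1/L2 = -/F/- → run F
t=30: L0/L1/L2 = -/F/- → run F
t=31: (idle)
t=32: (idle)
t=33: (idle)
t=34: (idle)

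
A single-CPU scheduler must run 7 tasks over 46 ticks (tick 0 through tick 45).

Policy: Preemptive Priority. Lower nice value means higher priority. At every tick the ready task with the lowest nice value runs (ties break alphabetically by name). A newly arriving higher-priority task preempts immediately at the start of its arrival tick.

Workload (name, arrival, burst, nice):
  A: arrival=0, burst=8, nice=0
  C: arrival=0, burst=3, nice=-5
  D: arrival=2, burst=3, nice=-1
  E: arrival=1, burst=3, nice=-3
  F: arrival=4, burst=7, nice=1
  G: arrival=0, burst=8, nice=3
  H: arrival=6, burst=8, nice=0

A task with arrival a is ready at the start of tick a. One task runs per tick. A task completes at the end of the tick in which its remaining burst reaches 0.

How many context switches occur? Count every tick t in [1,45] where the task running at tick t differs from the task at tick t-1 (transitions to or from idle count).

context switches = 7

t=0: ready={A,C,G} → run C
t=1: ready={A,C,E,G} → run C
t=2: ready={A,C,D,E,G} → run C
t=3: ready={A,D,E,G} → run E
t=4: ready={A,D,E,F,G} → run E
t=5: ready={A,D,E,F,G} → run E
t=6: ready={A,D,F,G,H} → run D
t=7: ready={A,D,F,G,H} → run D
t=8: ready={A,D,F,G,H} → run D
t=9: ready={A,F,G,H} → run A
t=10: ready={A,F,G,H} → run A
t=11: ready={A,F,G,H} → run A
t=12: ready={A,F,G,H} → run A
t=13: ready={A,F,G,H} → run A
t=14: ready={A,F,G,H} → run A
t=15: ready={A,F,G,H} → run A
t=16: ready={A,F,G,H} → run A
t=17: ready={F,G,H} → run H
t=18: ready={F,G,H} → run H
t=19: ready={F,G,H} → run H
t=20: ready={F,G,H} → run H
t=21: ready={F,G,H} → run H
t=22: ready={F,G,H} → run H
t=23: ready={F,G,H} → run H
t=24: ready={F,G,H} → run H
t=25: ready={F,G} → run F
t=26: ready={F,G} → run F
t=27: ready={F,G} → run F
t=28: ready={F,G} → run F
t=29: ready={F,G} → run F
t=30: ready={F,G} → run F
t=31: ready={F,G} → run F
t=32: ready={G} → run G
t=33: ready={G} → run G
t=34: ready={G} → run G
t=35: ready={G} → run G
t=36: ready={G} → run G
t=37: ready={G} → run G
t=38: ready={G} → run G
t=39: ready={G} → run G
t=40: (idle)
t=41: (idle)
t=42: (idle)
t=43: (idle)
t=44: (idle)
t=45: (idle)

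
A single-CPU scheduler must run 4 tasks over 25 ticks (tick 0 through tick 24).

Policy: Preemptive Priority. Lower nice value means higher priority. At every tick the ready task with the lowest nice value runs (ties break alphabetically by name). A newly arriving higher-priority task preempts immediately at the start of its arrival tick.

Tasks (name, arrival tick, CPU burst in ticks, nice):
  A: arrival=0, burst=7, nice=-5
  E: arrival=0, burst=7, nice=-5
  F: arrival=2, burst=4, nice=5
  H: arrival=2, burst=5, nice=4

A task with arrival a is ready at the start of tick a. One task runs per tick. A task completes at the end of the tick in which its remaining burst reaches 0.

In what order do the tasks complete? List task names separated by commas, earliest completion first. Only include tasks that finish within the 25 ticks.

t=0: ready={A,E} → run A
t=1: ready={A,E} → run A
t=2: ready={A,E,F,H} → run A
t=3: ready={A,E,F,H} → run A
t=4: ready={A,E,F,H} → run A
t=5: ready={A,E,F,H} → run A
t=6: ready={A,E,F,H} → run A
t=7: ready={E,F,H} → run E
t=8: ready={E,F,H} → run E
t=9: ready={E,F,H} → run E
t=10: ready={E,F,H} → run E
t=11: ready={E,F,H} → run E
t=12: ready={E,F,H} → run E
t=13: ready={E,F,H} → run E
t=14: ready={F,H} → run H
t=15: ready={F,H} → run H
t=16: ready={F,H} → run H
t=17: ready={F,H} → run H
t=18: ready={F,H} → run H
t=19: ready={F} → run F
t=20: ready={F} → run F
t=21: ready={F} → run F
t=22: ready={F} → run F
t=23: (idle)
t=24: (idle)

completion order = A, E, H, F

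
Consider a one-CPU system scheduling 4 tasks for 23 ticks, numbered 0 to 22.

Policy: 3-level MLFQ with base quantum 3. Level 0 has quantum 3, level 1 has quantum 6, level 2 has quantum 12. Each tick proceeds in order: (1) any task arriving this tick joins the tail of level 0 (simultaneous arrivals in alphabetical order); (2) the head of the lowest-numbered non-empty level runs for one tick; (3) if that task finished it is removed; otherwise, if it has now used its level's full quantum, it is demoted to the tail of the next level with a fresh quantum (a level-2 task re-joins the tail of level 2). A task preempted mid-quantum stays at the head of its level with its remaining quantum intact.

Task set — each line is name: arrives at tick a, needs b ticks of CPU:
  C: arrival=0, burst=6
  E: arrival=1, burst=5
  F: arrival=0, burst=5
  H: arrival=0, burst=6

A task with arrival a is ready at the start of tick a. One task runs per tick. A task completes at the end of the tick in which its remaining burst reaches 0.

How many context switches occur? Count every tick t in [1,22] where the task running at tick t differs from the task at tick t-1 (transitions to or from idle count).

context switches = 8

t=0: L0/L1/L2 = CFH/-/- → run C
t=1: L0/L1/L2 = CFHE/-/- → run C
t=2: L0/L1/L2 = CFHE/-/- → run C
t=3: L0/L1/L2 = FHE/C/- → run F
t=4: L0/L1/L2 = FHE/C/- → run F
t=5: L0/L1/L2 = FHE/C/- → run F
t=6: L0/L1/L2 = HE/CF/- → run H
t=7: L0/L1/L2 = HE/CF/- → run H
t=8: L0/L1/L2 = HE/CF/- → run H
t=9: L0/L1/L2 = E/CFH/- → run E
t=10: L0/L1/L2 = E/CFH/- → run E
t=11: L0/L1/L2 = E/CFH/- → run E
t=12: L0/L1/L2 = -/CFHE/- → run C
t=13: L0/L1/L2 = -/CFHE/- → run C
t=14: L0/L1/L2 = -/CFHE/- → run C
t=15: L0/L1/L2 = -/FHE/- → run F
t=16: L0/L1/L2 = -/FHE/- → run F
t=17: L0/L1/L2 = -/HE/- → run H
t=18: L0/L1/L2 = -/HE/- → run H
t=19: L0/L1/L2 = -/HE/- → run H
t=20: L0/L1/L2 = -/E/- → run E
t=21: L0/L1/L2 = -/E/- → run E
t=22: (idle)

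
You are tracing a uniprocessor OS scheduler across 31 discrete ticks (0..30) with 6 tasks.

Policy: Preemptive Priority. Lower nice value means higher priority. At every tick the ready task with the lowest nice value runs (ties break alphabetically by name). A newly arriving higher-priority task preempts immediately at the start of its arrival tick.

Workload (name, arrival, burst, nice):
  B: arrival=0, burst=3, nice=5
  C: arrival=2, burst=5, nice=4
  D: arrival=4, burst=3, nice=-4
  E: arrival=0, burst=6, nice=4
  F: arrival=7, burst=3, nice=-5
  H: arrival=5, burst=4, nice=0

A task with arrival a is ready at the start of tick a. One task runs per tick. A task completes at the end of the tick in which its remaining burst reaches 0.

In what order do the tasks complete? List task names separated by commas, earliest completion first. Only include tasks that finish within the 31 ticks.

completion order = D, F, H, C, E, B

t=0: ready={B,E} → run E
t=1: ready={B,E} → run E
t=2: ready={B,C,E} → run C
t=3: ready={B,C,E} → run C
t=4: ready={B,C,D,E} → run D
t=5: ready={B,C,D,E,H} → run D
t=6: ready={B,C,D,E,H} → run D
t=7: ready={B,C,E,F,H} → run F
t=8: ready={B,C,E,F,H} → run F
t=9: ready={B,C,E,F,H} → run F
t=10: ready={B,C,E,H} → run H
t=11: ready={B,C,E,H} → run H
t=12: ready={B,C,E,H} → run H
t=13: ready={B,C,E,H} → run H
t=14: ready={B,C,E} → run C
t=15: ready={B,C,E} → run C
t=16: ready={B,C,E} → run C
t=17: ready={B,E} → run E
t=18: ready={B,E} → run E
t=19: ready={B,E} → run E
t=20: ready={B,E} → run E
t=21: ready={B} → run B
t=22: ready={B} → run B
t=23: ready={B} → run B
t=24: (idle)
t=25: (idle)
t=26: (idle)
t=27: (idle)
t=28: (idle)
t=29: (idle)
t=30: (idle)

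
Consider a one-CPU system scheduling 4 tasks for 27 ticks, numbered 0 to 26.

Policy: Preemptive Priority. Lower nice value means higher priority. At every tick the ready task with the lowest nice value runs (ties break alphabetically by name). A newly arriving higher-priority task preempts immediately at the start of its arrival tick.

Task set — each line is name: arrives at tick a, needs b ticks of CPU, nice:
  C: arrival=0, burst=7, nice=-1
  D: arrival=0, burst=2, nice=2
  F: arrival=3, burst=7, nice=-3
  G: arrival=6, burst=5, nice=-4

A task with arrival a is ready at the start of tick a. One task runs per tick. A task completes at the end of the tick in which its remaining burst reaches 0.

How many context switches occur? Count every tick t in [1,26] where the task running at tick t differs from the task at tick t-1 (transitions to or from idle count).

context switches = 6

t=0: ready={C,D} → run C
t=1: ready={C,D} → run C
t=2: ready={C,D} → run C
t=3: ready={C,D,F} → run F
t=4: ready={C,D,F} → run F
t=5: ready={C,D,F} → run F
t=6: ready={C,D,F,G} → run G
t=7: ready={C,D,F,G} → run G
t=8: ready={C,D,F,G} → run G
t=9: ready={C,D,F,G} → run G
t=10: ready={C,D,F,G} → run G
t=11: ready={C,D,F} → run F
t=12: ready={C,D,F} → run F
t=13: ready={C,D,F} → run F
t=14: ready={C,D,F} → run F
t=15: ready={C,D} → run C
t=16: ready={C,D} → run C
t=17: ready={C,D} → run C
t=18: ready={C,D} → run C
t=19: ready={D} → run D
t=20: ready={D} → run D
t=21: (idle)
t=22: (idle)
t=23: (idle)
t=24: (idle)
t=25: (idle)
t=26: (idle)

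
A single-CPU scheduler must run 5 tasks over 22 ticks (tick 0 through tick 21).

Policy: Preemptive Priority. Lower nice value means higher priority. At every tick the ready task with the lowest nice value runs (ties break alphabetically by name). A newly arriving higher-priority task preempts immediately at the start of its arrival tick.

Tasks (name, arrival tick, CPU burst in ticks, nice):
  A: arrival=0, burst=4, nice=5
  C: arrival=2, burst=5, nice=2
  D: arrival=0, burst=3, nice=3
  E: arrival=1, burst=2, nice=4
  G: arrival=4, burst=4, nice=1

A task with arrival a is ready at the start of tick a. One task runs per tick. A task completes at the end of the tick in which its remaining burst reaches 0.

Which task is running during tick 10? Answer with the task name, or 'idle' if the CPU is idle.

t=0: ready={A,D} → run D
t=1: ready={A,D,E} → run D
t=2: ready={A,C,D,E} → run C
t=3: ready={A,C,D,E} → run C
t=4: ready={A,C,D,E,G} → run G
t=5: ready={A,C,D,E,G} → run G
t=6: ready={A,C,D,E,G} → run G
t=7: ready={A,C,D,E,G} → run G
t=8: ready={A,C,D,E} → run C
t=9: ready={A,C,D,E} → run C
t=10: ready={A,C,D,E} → run C
t=11: ready={A,D,E} → run D
t=12: ready={A,E} → run E
t=13: ready={A,E} → run E
t=14: ready={A} → run A
t=15: ready={A} → run A
t=16: ready={A} → run A
t=17: ready={A} → run A
t=18: (idle)
t=19: (idle)
t=20: (idle)
t=21: (idle)

running at tick 10 = C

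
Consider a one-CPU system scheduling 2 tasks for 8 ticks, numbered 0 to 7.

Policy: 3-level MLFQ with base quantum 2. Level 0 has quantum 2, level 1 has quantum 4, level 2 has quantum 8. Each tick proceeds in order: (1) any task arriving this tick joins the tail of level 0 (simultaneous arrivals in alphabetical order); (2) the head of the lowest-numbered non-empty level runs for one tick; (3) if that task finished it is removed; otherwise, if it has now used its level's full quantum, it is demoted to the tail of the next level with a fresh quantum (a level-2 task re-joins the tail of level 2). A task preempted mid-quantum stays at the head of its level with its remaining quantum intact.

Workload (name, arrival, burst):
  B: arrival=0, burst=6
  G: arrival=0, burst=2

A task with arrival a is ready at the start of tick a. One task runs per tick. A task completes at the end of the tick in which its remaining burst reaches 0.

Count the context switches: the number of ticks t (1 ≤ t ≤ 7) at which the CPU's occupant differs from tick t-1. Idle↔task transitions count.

t=0: L0/L1/L2 = BG/-/- → run B
t=1: L0/L1/L2 = BG/-/- → run B
t=2: L0/L1/L2 = G/B/- → run G
t=3: L0/L1/L2 = G/B/- → run G
t=4: L0/L1/L2 = -/B/- → run B
t=5: L0/L1/L2 = -/B/- → run B
t=6: L0/L1/L2 = -/B/- → run B
t=7: L0/L1/L2 = -/B/- → run B

context switches = 2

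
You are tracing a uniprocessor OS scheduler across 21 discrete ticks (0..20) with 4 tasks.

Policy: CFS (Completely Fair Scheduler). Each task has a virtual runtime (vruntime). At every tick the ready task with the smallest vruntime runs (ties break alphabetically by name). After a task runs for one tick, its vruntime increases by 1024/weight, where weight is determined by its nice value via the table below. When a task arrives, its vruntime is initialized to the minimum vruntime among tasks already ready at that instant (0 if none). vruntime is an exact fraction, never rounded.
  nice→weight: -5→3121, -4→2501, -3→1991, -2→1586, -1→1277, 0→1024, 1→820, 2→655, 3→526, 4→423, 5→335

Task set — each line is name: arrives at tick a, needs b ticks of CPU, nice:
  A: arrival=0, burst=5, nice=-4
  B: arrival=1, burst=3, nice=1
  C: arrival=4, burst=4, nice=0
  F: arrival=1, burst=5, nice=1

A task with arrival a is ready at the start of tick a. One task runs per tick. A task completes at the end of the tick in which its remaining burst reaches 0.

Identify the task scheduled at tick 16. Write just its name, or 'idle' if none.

running at tick 16 = F

t=0: vr[A=0] → run A
t=1: vr[A=1024/2501 B=1024/2501 F=1024/2501] → run A
t=2: vr[A=2048/2501 B=1024/2501 F=1024/2501] → run B
t=3: vr[A=2048/2501 B=20736/12505 F=1024/2501] → run F
t=4: vr[A=2048/2501 B=20736/12505 C=2048/2501 F=20736/12505] → run A
t=5: vr[A=3072/2501 B=20736/12505 C=2048/2501 F=20736/12505] → run C
t=6: vr[A=3072/2501 B=20736/12505 C=4549/2501 F=20736/12505] → run A
t=7: vr[A=4096/2501 B=20736/12505 C=4549/2501 F=20736/12505] → run A
t=8: vr[B=20736/12505 C=4549/2501 F=20736/12505] → run B
t=9: vr[B=36352/12505 C=4549/2501 F=20736/12505] → run F
t=10: vr[B=36352/12505 C=4549/2501 F=36352/12505] → run C
t=11: vr[B=36352/12505 C=7050/2501 F=36352/12505] → run C
t=12: vr[B=36352/12505 C=9551/2501 F=36352/12505] → run B
t=13: vr[C=9551/2501 F=36352/12505] → run F
t=14: vr[C=9551/2501 F=51968/12505] → run C
t=15: vr[F=51968/12505] → run F
t=16: vr[F=67584/12505] → run F
t=17: (idle)
t=18: (idle)
t=19: (idle)
t=20: (idle)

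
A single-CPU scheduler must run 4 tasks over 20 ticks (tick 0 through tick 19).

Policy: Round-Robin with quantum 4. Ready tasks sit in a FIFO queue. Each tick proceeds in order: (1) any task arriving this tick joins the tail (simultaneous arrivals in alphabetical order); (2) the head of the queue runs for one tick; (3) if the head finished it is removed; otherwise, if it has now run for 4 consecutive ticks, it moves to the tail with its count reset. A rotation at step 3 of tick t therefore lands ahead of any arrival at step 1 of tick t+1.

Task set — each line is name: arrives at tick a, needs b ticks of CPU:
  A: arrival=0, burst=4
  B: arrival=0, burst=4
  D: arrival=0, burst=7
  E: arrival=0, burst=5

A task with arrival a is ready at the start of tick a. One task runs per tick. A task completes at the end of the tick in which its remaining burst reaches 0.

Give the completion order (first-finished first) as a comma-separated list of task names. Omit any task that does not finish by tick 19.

completion order = A, B, D, E

t=0: queue=[A,B,D,E] q_used=0 → run A
t=1: queue=[A,B,D,E] q_used=1 → run A
t=2: queue=[A,B,D,E] q_used=2 → run A
t=3: queue=[A,B,D,E] q_used=3 → run A
t=4: queue=[B,D,E] q_used=0 → run B
t=5: queue=[B,D,E] q_used=1 → run B
t=6: queue=[B,D,E] q_used=2 → run B
t=7: queue=[B,D,E] q_used=3 → run B
t=8: queue=[D,E] q_used=0 → run D
t=9: queue=[D,E] q_used=1 → run D
t=10: queue=[D,E] q_used=2 → run D
t=11: queue=[D,E] q_used=3 → run D
t=12: queue=[E,D] q_used=0 → run E
t=13: queue=[E,D] q_used=1 → run E
t=14: queue=[E,D] q_used=2 → run E
t=15: queue=[E,D] q_used=3 → run E
t=16: queue=[D,E] q_used=0 → run D
t=17: queue=[D,E] q_used=1 → run D
t=18: queue=[D,E] q_used=2 → run D
t=19: queue=[E] q_used=0 → run E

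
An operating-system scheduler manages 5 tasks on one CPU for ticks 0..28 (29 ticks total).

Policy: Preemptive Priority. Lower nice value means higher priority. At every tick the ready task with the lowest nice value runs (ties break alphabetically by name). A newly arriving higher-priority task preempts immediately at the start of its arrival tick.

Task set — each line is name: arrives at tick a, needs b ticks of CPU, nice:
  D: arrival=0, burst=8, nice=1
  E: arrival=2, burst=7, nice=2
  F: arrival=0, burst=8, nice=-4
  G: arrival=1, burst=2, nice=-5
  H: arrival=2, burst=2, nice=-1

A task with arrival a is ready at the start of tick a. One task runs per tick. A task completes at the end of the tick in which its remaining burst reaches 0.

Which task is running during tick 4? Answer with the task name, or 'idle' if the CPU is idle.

running at tick 4 = F

t=0: ready={D,F} → run F
t=1: ready={D,F,G} → run G
t=2: ready={D,E,F,G,H} → run G
t=3: ready={D,E,F,H} → run F
t=4: ready={D,E,F,H} → run F
t=5: ready={D,E,F,H} → run F
t=6: ready={D,E,F,H} → run F
t=7: ready={D,E,F,H} → run F
t=8: ready={D,E,F,H} → run F
t=9: ready={D,E,F,H} → run F
t=10: ready={D,E,H} → run H
t=11: ready={D,E,H} → run H
t=12: ready={D,E} → run D
t=13: ready={D,E} → run D
t=14: ready={D,E} → run D
t=15: ready={D,E} → run D
t=16: ready={D,E} → run D
t=17: ready={D,E} → run D
t=18: ready={D,E} → run D
t=19: ready={D,E} → run D
t=20: ready={E} → run E
t=21: ready={E} → run E
t=22: ready={E} → run E
t=23: ready={E} → run E
t=24: ready={E} → run E
t=25: ready={E} → run E
t=26: ready={E} → run E
t=27: (idle)
t=28: (idle)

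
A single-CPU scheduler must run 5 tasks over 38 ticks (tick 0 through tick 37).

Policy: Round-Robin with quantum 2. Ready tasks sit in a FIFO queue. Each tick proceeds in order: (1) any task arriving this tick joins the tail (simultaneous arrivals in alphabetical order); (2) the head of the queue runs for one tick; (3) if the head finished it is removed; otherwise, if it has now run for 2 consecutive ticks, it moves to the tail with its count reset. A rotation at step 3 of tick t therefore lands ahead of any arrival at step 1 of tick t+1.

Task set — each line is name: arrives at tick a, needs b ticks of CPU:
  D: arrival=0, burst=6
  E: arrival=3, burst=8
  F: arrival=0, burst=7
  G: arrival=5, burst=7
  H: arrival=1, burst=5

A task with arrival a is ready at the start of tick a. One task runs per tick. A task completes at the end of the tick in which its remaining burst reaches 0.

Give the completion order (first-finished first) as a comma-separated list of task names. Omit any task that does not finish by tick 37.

completion order = D, H, F, E, G

t=0: queue=[D,F] q_used=0 → run D
t=1: queue=[D,F,H] q_used=1 → run D
t=2: queue=[F,H,D] q_used=0 → run F
t=3: queue=[F,H,D,E] q_used=1 → run F
t=4: queue=[H,D,E,F] q_used=0 → run H
t=5: queue=[H,D,E,F,G] q_used=1 → run H
t=6: queue=[D,E,F,G,H] q_used=0 → run D
t=7: queue=[D,E,F,G,H] q_used=1 → run D
t=8: queue=[E,F,G,H,D] q_used=0 → run E
t=9: queue=[E,F,G,H,D] q_used=1 → run E
t=10: queue=[F,G,H,D,E] q_used=0 → run F
t=11: queue=[F,G,H,D,E] q_used=1 → run F
t=12: queue=[G,H,D,E,F] q_used=0 → run G
t=13: queue=[G,H,D,E,F] q_used=1 → run G
t=14: queue=[H,D,E,F,G] q_used=0 → run H
t=15: queue=[H,D,E,F,G] q_used=1 → run H
t=16: queue=[D,E,F,G,H] q_used=0 → run D
t=17: queue=[D,E,F,G,H] q_used=1 → run D
t=18: queue=[E,F,G,H] q_used=0 → run E
t=19: queue=[E,F,G,H] q_used=1 → run E
t=20: queue=[F,G,H,E] q_used=0 → run F
t=21: queue=[F,G,H,E] q_used=1 → run F
t=22: queue=[G,H,E,F] q_used=0 → run G
t=23: queue=[G,H,E,F] q_used=1 → run G
t=24: queue=[H,E,F,G] q_used=0 → run H
t=25: queue=[E,F,G] q_used=0 → run E
t=26: queue=[E,F,G] q_used=1 → run E
t=27: queue=[F,G,E] q_used=0 → run F
t=28: queue=[G,E] q_used=0 → run G
t=29: queue=[G,E] q_used=1 → run G
t=30: queue=[E,G] q_used=0 → run E
t=31: queue=[E,G] q_used=1 → run E
t=32: queue=[G] q_used=0 → run G
t=33: (idle)
t=34: (idle)
t=35: (idle)
t=36: (idle)
t=37: (idle)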